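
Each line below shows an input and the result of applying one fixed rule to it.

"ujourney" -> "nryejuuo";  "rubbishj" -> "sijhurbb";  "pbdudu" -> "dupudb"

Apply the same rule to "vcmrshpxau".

Looking at the pairs, the operation is to swap the front and back halves of the string, then swap each adjacent pair of characters (1↔2, 3↔4, ...).
"vcmrshpxau" → "hpxauvcmrs" → "phaxvumcsr".

phaxvumcsr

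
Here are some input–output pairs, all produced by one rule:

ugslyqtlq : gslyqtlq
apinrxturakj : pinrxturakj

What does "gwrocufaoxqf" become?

Looking at the pairs, the operation is to delete the first character.
On "gwrocufaoxqf" that produces "wrocufaoxqf".

wrocufaoxqf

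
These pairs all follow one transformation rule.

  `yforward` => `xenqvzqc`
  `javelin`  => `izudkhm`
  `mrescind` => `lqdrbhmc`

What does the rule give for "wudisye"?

What's happening: shift every letter 1 place backward in the alphabet (wrapping around).
For "wudisye" the result is "vtchrxd".

vtchrxd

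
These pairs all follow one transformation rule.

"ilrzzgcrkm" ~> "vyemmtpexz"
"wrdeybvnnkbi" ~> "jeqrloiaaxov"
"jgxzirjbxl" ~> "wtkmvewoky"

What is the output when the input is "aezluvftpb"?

nrmyhisgco

The transformation: shift every letter 13 places forward in the alphabet (wrapping around) — i.e. ROT13.
Applying that to "aezluvftpb" gives "nrmyhisgco".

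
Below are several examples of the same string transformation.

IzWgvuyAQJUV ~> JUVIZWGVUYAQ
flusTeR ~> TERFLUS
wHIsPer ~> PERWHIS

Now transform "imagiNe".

The rule is to move the last 3 characters to the front (rotate right by 3), then convert every letter to uppercase.
On "imagiNe": the first step gives "iNeimag", and the second then gives "INEIMAG".

INEIMAG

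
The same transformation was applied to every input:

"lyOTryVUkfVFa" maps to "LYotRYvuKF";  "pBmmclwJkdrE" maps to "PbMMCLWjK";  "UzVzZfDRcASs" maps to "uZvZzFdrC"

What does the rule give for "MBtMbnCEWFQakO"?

The transformation: delete the last 3 characters, then flip the case of every letter.
"MBtMbnCEWFQakO" → "mbTmBNcewfq".

mbTmBNcewfq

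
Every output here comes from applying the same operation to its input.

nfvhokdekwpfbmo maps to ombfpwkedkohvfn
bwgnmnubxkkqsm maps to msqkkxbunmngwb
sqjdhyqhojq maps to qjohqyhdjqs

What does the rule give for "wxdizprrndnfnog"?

gonfndnrrpzidxw

Each output is the input with this applied: reverse the string.
Applying that to "wxdizprrndnfnog" gives "gonfndnrrpzidxw".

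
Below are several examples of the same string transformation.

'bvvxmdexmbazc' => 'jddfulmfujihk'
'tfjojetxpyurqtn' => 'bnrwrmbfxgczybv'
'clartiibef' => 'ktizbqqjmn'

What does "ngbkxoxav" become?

vojsfwfid

The rule is to shift every letter 8 places forward in the alphabet (wrapping around).
For "ngbkxoxav" the result is "vojsfwfid".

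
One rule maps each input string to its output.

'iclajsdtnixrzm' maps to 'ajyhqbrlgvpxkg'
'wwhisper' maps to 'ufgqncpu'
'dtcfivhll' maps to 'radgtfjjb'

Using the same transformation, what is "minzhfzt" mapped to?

glxfdxrk

The rule is to move the first character to the end, then shift every letter 2 places backward in the alphabet (wrapping around).
For "minzhfzt", step one produces "inzhfztm"; step two turns that into "glxfdxrk".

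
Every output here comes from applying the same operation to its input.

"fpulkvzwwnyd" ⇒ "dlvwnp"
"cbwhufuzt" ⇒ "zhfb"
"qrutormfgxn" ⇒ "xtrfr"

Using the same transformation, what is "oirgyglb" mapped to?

Looking at the pairs, the operation is to keep every other character starting from the second (positions 2nd, 4th, 6th, ...), then swap the first and last characters.
"oirgyglb" → "iggb" → "bggi".

bggi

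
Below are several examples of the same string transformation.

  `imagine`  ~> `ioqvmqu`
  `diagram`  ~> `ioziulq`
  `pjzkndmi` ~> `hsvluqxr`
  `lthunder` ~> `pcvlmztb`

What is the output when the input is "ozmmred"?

uuzmlwh

Rule — shift every letter 8 places forward in the alphabet (wrapping around), then move the first 2 characters to the end (rotate left by 2).
Starting from "ozmmred": after the first operation, "whuuzml"; after the second, "uuzmlwh".
(Check on "pjzkndmi": → "xrhsvluq" → "hsvluqxr" ✓)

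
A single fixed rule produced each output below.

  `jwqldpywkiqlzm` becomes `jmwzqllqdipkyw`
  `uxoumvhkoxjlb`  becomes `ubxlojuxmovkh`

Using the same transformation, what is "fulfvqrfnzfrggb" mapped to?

fbuglgfrvfqzrnf

The transformation: take characters alternately from the front and the back (1st, last, 2nd, 2nd-last, ...).
For "fulfvqrfnzfrggb" the result is "fbuglgfrvfqzrnf".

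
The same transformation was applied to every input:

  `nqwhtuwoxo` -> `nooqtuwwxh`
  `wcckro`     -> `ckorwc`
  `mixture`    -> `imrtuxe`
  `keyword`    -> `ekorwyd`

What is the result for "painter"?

What's happening: sort the characters into alphabetical order, then move the first character to the end.
Applying both steps to "painter": "aeinprt", then "einprta".

einprta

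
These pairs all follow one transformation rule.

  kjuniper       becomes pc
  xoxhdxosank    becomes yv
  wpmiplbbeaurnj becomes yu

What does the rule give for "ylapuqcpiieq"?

pb

Rule — shift every letter 11 places forward in the alphabet (wrapping around), then keep only the last 2 characters.
For "ylapuqcpiieq", step one produces "jwlafbnattpb"; step two turns that into "pb".
(Check on "wpmiplbbeaurnj": → "haxtawmmplfcyu" → "yu" ✓)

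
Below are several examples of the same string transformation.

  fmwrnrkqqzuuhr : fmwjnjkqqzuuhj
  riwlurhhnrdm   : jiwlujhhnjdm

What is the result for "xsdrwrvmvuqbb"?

Each output is the input with this applied: replace every "r" with "j".
So "xsdrwrvmvuqbb" becomes "xsdjwjvmvuqbb".

xsdjwjvmvuqbb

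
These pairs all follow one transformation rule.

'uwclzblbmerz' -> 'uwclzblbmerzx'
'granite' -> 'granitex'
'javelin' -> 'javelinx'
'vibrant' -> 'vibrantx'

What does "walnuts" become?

The pattern: append "x".
On "walnuts" that produces "walnutsx".

walnutsx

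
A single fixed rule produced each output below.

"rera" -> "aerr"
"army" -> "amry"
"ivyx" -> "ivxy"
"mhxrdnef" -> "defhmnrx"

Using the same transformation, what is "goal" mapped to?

aglo

The rule is to sort the characters into alphabetical order.
For "goal" the result is "aglo".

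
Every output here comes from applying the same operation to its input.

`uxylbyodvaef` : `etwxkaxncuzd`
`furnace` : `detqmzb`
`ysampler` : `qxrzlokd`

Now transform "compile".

Rule — move the last character to the front, then shift every letter 1 place backward in the alphabet (wrapping around).
Applying that to "compile" gives "dbnlohk".

dbnlohk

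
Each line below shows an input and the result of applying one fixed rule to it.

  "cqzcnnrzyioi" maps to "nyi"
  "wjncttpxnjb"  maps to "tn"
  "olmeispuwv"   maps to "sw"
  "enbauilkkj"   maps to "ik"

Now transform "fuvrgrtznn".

The rule is to delete the first 3 characters, then keep one character in every 3, starting at position 3 (positions 3rd, 6th, 9th, ...).
For "fuvrgrtznn" the result is "rn".

rn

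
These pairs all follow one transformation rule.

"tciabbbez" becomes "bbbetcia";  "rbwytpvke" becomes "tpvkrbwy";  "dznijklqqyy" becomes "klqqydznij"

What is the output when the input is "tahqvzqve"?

vzqvtahq

The transformation: delete the last character, then swap the front and back halves of the string.
"tahqvzqve" → "tahqvzqv" → "vzqvtahq".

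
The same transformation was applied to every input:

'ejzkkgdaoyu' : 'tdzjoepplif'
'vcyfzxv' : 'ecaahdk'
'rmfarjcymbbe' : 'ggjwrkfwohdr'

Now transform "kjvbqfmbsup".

xzupoagvkrg

Looking at the pairs, the operation is to move the last 3 characters to the front (rotate right by 3), then shift every letter 5 places forward in the alphabet (wrapping around).
Working it through for "kjvbqfmbsup": intermediate "supkjvbqfmb", final "xzupoagvkrg".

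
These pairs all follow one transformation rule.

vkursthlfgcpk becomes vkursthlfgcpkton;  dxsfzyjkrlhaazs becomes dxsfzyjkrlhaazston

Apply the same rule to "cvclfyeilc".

The pattern: append "ton".
Applying that to "cvclfyeilc" gives "cvclfyeilcton".

cvclfyeilcton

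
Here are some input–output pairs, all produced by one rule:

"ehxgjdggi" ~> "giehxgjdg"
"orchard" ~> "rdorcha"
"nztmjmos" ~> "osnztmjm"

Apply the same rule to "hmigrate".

Looking at the pairs, the operation is to move the last 2 characters to the front (rotate right by 2).
So "hmigrate" becomes "tehmigra".

tehmigra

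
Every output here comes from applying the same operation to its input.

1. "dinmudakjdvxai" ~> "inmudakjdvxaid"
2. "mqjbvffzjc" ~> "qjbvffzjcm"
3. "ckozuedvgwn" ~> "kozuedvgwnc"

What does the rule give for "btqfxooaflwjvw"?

Each output is the input with this applied: move the first character to the end.
"btqfxooaflwjvw" → "tqfxooaflwjvwb".

tqfxooaflwjvwb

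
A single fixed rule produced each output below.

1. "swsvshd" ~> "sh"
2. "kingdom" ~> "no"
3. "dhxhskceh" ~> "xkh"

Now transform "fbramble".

rb

In each case the input is transformed by: keep one character in every 3, starting at position 3 (positions 3rd, 6th, 9th, ...).
Doing the same to "fbramble": "rb".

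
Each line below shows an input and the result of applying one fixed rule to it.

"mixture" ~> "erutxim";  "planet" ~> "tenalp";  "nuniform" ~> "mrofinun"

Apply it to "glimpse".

The transformation: reverse the string.
For "glimpse" the result is "espmilg".

espmilg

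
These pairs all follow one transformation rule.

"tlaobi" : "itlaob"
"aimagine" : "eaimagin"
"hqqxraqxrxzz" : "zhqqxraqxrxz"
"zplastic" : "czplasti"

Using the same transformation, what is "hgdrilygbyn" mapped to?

The rule is to move the last character to the front.
"hgdrilygbyn" → "nhgdrilygby".

nhgdrilygby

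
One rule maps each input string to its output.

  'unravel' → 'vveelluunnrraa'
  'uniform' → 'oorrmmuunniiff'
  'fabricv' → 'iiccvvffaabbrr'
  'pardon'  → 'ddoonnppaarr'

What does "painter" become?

tteerrppaaiinn

Each output is the input with this applied: move the last 3 characters to the front (rotate right by 3), then double every character.
Working it through for "painter": intermediate "terpain", final "tteerrppaaiinn".
(Check on "unravel": → "velunra" → "vveelluunnrraa" ✓)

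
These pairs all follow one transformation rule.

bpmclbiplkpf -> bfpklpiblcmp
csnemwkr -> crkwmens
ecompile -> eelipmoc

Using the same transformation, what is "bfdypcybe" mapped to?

bebycpydf

Each output is the input with this applied: reverse the string, then move the last character to the front.
"bfdypcybe" → "ebycpydfb" → "bebycpydf".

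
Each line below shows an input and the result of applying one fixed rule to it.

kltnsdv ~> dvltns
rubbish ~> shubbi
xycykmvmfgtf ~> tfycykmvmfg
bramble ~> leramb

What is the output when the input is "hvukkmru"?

ruvukkm

In each case the input is transformed by: delete the first character, then move the last 2 characters to the front (rotate right by 2).
Applying that to "hvukkmru" gives "ruvukkm".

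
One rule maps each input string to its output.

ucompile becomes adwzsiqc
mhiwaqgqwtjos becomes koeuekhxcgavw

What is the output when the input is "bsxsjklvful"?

gxyzjtizpgl

What's happening: shift every letter 12 places backward in the alphabet (wrapping around), then move the first 3 characters to the end (rotate left by 3).
"bsxsjklvful" → "pglgxyzjtiz" → "gxyzjtizpgl".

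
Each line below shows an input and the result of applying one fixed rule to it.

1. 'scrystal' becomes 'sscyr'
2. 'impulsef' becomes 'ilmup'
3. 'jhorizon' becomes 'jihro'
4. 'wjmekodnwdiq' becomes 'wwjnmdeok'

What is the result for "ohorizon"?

oihro

Each output is the input with this applied: delete the last 3 characters, then take characters alternately from the front and the back (1st, last, 2nd, 2nd-last, ...).
For "ohorizon", step one produces "ohori"; step two turns that into "oihro".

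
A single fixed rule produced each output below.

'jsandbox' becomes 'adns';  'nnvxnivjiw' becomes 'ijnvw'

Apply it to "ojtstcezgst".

cgostz

In each case the input is transformed by: sort the characters into alphabetical order, then keep every other character starting from the first (positions 1st, 3rd, 5th, ...).
"ojtstcezgst" → "cegjosstttz" → "cgostz".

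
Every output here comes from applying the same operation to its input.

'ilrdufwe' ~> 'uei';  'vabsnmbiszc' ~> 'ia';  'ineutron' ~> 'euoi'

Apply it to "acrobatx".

oaa

In each case the input is transformed by: move the first 2 characters to the end (rotate left by 2), then keep only the vowels.
On "acrobatx": the first step gives "robatxac", and the second then gives "oaa".
(Check on "ineutron": → "eutronin" → "euoi" ✓)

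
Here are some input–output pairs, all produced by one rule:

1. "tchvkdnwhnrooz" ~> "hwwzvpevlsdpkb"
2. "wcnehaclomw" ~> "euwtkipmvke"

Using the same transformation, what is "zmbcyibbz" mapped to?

The transformation: reverse the string, then shift every letter 8 places forward in the alphabet (wrapping around).
"zmbcyibbz" → "zbbiycbmz" → "hjjqgkjuh".

hjjqgkjuh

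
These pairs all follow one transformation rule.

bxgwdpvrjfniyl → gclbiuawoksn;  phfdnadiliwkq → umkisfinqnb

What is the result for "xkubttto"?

The pattern: shift every letter 5 places forward in the alphabet (wrapping around), then delete the last 2 characters.
On "xkubttto": the first step gives "cpzgyyyt", and the second then gives "cpzgyy".

cpzgyy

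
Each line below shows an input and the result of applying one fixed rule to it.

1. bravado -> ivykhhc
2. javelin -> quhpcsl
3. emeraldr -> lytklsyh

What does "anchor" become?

hyuvjo

The transformation: take characters alternately from the front and the back (1st, last, 2nd, 2nd-last, ...), then shift every letter 7 places forward in the alphabet (wrapping around).
"anchor" → "hyuvjo".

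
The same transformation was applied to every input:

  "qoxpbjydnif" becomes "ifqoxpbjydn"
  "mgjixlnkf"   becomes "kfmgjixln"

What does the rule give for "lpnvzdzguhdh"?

What's happening: move the last 2 characters to the front (rotate right by 2).
For "lpnvzdzguhdh" the result is "dhlpnvzdzguh".

dhlpnvzdzguh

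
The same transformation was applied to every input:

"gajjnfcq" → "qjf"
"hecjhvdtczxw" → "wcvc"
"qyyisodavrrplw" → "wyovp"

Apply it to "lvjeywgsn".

njw

Rule — move the last character to the front, then keep one character in every 3, starting at position 1 (positions 1st, 4th, 7th, ...).
Starting from "lvjeywgsn": after the first operation, "nlvjeywgs"; after the second, "njw".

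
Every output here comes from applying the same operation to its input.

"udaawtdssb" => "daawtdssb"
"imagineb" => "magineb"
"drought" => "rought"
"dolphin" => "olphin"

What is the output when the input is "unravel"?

Looking at the pairs, the operation is to delete the first character.
On "unravel" that produces "nravel".

nravel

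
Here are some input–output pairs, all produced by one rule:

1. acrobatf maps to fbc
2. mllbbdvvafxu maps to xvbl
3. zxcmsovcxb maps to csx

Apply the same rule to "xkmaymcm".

The transformation: keep one character in every 3, starting at position 2 (positions 2nd, 5th, 8th, ...), then reverse the string.
"xkmaymcm" → "kym" → "myk".

myk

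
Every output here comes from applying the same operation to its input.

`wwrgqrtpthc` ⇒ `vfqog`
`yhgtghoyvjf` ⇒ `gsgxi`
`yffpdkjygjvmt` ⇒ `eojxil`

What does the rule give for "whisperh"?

What's happening: keep every other character starting from the second (positions 2nd, 4th, 6th, ...), then shift every letter 1 place backward in the alphabet (wrapping around).
On "whisperh": the first step gives "hseh", and the second then gives "grdg".

grdg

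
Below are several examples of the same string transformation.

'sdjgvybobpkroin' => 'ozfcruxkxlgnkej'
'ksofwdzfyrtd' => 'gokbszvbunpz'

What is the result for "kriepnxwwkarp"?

gnealjtssgwnl

The transformation: shift every letter 4 places backward in the alphabet (wrapping around).
Applying that to "kriepnxwwkarp" gives "gnealjtssgwnl".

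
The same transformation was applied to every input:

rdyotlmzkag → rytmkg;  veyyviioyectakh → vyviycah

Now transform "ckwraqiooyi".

The rule is to keep every other character starting from the first (positions 1st, 3rd, 5th, ...).
Applying that to "ckwraqiooyi" gives "cwaioi".

cwaioi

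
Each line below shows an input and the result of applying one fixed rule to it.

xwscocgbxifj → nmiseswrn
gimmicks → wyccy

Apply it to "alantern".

qbqdj

The rule is to shift every letter 10 places backward in the alphabet (wrapping around), then delete the last 3 characters.
Working it through for "alantern": intermediate "qbqdjuhd", final "qbqdj".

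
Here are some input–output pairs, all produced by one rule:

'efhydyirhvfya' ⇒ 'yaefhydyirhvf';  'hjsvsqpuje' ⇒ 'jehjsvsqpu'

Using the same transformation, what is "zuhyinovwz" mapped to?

wzzuhyinov

The rule is to move the last 2 characters to the front (rotate right by 2).
Applying that to "zuhyinovwz" gives "wzzuhyinov".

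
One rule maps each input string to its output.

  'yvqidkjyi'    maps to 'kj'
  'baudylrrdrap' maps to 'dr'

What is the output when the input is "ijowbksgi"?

Looking at the pairs, the operation is to move the last 2 characters to the front (rotate right by 2), then keep only the last 2 characters.
Doing the same to "ijowbksgi": "ks".

ks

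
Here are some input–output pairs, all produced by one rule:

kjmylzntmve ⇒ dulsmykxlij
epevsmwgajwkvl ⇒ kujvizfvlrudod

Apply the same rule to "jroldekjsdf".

The transformation: reverse the string, then shift every letter 1 place backward in the alphabet (wrapping around).
Starting from "jroldekjsdf": after the first operation, "fdsjkedlorj"; after the second, "ecrijdcknqi".

ecrijdcknqi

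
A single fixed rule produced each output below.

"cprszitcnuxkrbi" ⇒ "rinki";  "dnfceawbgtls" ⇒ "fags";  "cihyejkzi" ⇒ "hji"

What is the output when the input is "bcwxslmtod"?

The pattern: keep one character in every 3, starting at position 3 (positions 3rd, 6th, 9th, ...).
So "bcwxslmtod" becomes "wlo".

wlo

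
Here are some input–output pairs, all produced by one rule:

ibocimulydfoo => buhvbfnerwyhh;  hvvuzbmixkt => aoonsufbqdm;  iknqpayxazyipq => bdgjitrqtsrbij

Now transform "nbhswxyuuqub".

gualpqrnnjnu

The rule is to shift every letter 7 places backward in the alphabet (wrapping around).
Doing the same to "nbhswxyuuqub": "gualpqrnnjnu".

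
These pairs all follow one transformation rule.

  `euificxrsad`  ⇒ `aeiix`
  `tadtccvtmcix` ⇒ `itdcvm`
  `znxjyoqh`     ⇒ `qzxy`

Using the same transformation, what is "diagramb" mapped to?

mdar

Looking at the pairs, the operation is to move the last 3 characters to the front (rotate right by 3), then keep every other character starting from the second (positions 2nd, 4th, 6th, ...).
Applying both steps to "diagramb": "ambdiagr", then "mdar".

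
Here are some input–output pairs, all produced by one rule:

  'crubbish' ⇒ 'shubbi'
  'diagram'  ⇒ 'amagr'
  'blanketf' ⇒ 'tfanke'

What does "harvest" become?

The rule is to delete the first 2 characters, then move the last 2 characters to the front (rotate right by 2).
On "harvest": the first step gives "rvest", and the second then gives "strve".

strve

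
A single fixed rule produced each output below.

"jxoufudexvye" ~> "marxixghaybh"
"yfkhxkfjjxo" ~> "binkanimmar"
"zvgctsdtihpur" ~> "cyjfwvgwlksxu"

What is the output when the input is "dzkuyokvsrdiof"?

gcnxbrnyvuglri

The pattern: shift every letter 3 places forward in the alphabet (wrapping around).
On "dzkuyokvsrdiof" that produces "gcnxbrnyvuglri".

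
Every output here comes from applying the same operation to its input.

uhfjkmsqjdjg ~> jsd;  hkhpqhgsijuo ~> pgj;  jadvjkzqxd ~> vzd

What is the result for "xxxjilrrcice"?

jri

The pattern: delete the first 3 characters, then keep one character in every 3, starting at position 1 (positions 1st, 4th, 7th, ...).
Applying both steps to "xxxjilrrcice": "jilrrcice", then "jri".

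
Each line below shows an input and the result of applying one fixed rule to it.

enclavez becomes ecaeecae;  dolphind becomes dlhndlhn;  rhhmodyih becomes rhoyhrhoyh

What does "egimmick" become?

Looking at the pairs, the operation is to keep every other character starting from the first (positions 1st, 3rd, 5th, ...), then write the whole string twice.
Applying both steps to "egimmick": "eimc", then "eimceimc".

eimceimc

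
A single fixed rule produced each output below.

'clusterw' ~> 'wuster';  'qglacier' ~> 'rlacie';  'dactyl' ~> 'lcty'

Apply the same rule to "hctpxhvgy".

What's happening: delete the first 2 characters, then move the last character to the front.
Applying both steps to "hctpxhvgy": "tpxhvgy", then "ytpxhvg".

ytpxhvg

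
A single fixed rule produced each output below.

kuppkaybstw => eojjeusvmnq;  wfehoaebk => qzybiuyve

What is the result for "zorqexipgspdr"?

What's happening: shift every letter 6 places backward in the alphabet (wrapping around).
So "zorqexipgspdr" becomes "tilkyrcjamjxl".

tilkyrcjamjxl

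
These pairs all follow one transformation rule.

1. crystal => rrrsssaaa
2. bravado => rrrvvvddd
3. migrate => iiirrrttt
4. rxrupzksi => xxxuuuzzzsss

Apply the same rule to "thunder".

In each case the input is transformed by: keep every other character starting from the second (positions 2nd, 4th, 6th, ...), then repeat every character 3 times.
Working it through for "thunder": intermediate "hne", final "hhhnnneee".

hhhnnneee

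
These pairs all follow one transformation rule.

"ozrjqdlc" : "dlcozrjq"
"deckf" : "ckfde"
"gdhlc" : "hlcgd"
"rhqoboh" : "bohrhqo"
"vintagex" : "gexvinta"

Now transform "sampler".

lersamp

The transformation: move the last 3 characters to the front (rotate right by 3).
So "sampler" becomes "lersamp".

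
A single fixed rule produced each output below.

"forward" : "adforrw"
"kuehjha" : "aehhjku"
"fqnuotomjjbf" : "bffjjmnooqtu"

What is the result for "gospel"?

What's happening: sort the characters into alphabetical order.
Applying that to "gospel" gives "eglops".

eglops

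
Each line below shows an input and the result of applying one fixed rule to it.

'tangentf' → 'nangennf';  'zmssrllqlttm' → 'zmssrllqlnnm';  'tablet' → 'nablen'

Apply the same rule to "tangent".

The transformation: replace every "t" with "n".
On "tangent" that produces "nangenn".

nangenn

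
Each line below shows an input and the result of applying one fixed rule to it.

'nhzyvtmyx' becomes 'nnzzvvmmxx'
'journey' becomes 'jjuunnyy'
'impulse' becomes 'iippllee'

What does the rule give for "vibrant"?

In each case the input is transformed by: keep every other character starting from the first (positions 1st, 3rd, 5th, ...), then double every character.
On "vibrant": the first step gives "vbat", and the second then gives "vvbbaatt".

vvbbaatt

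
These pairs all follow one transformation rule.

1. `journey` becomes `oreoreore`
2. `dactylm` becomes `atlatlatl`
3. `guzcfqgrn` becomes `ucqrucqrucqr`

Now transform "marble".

abeabeabe

In each case the input is transformed by: keep every other character starting from the second (positions 2nd, 4th, 6th, ...), then write the whole string 3 times in a row.
Doing the same to "marble": "abeabeabe".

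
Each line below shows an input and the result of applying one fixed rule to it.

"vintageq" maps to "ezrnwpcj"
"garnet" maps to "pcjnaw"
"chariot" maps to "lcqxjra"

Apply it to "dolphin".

mwxruqy

What's happening: shift every letter 9 places forward in the alphabet (wrapping around), then take characters alternately from the front and the back (1st, last, 2nd, 2nd-last, ...).
"dolphin" → "mxuyqrw" → "mwxruqy".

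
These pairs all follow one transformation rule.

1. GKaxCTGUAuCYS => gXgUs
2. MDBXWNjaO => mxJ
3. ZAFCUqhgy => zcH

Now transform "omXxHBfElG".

OXFg

The transformation: keep one character in every 3, starting at position 1 (positions 1st, 4th, 7th, ...), then flip the case of every letter.
Applying both steps to "omXxHBfElG": "oxfG", then "OXFg".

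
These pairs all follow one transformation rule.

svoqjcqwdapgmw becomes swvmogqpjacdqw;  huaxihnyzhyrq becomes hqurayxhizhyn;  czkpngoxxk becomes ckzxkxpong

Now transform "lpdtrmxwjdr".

lrpddjtwrxm

In each case the input is transformed by: take characters alternately from the front and the back (1st, last, 2nd, 2nd-last, ...).
"lpdtrmxwjdr" → "lrpddjtwrxm".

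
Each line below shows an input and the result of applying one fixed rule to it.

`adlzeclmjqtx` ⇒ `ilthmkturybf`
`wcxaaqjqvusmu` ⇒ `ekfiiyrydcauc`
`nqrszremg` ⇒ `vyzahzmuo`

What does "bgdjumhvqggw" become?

jolrcupdyooe

Rule — shift every letter 8 places forward in the alphabet (wrapping around).
For "bgdjumhvqggw" the result is "jolrcupdyooe".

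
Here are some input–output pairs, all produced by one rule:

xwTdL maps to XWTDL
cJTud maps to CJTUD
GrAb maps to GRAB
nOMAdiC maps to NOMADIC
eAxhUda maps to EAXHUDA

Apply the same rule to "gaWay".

The transformation: convert every letter to uppercase.
"gaWay" → "GAWAY".

GAWAY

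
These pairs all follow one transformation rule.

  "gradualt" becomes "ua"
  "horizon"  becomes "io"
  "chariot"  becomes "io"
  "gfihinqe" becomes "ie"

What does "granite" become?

ie

Each output is the input with this applied: delete the first 3 characters, then keep only the vowels.
Starting from "granite": after the first operation, "nite"; after the second, "ie".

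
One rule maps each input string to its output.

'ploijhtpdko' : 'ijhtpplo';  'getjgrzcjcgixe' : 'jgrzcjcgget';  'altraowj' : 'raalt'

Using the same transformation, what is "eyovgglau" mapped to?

In each case the input is transformed by: delete the last 3 characters, then move the first 3 characters to the end (rotate left by 3).
On "eyovgglau": the first step gives "eyovgg", and the second then gives "vggeyo".

vggeyo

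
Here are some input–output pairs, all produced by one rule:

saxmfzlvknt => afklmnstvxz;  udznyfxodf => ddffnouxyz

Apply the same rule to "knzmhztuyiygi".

ghiikmntuyyzz

Looking at the pairs, the operation is to sort the characters into alphabetical order.
Applying that to "knzmhztuyiygi" gives "ghiikmntuyyzz".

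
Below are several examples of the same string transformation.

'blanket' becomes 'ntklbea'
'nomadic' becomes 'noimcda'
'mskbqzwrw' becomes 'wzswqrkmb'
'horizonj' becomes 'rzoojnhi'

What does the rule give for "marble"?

mrelab

In each case the input is transformed by: sort the characters into reverse alphabetical order, then swap each adjacent pair of characters (1↔2, 3↔4, ...).
Starting from "marble": after the first operation, "rmleba"; after the second, "mrelab".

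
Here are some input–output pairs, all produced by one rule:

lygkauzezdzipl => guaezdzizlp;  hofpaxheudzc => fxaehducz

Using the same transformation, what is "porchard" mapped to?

rahdr

The transformation: swap each adjacent pair of characters (1↔2, 3↔4, ...), then delete the first 3 characters.
"porchard" → "opcrahdr" → "rahdr".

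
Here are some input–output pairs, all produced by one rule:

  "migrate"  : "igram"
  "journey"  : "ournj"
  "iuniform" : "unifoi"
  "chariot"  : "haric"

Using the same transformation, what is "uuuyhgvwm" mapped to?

uuyhgvu

The rule is to delete the last 2 characters, then move the first character to the end.
"uuuyhgvwm" → "uuuyhgv" → "uuyhgvu".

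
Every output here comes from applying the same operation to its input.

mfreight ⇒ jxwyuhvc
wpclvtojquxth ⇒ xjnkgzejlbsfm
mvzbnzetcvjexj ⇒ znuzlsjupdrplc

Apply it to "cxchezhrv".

Each output is the input with this applied: shift every letter 10 places backward in the alphabet (wrapping around), then reverse the string.
So "cxchezhrv" becomes "lhxpuxsns".

lhxpuxsns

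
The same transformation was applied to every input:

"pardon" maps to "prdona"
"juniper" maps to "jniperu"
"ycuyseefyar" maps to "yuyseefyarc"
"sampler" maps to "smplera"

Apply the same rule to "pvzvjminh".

pzvjminhv

Rule — move the first character to the end, then swap the first and last characters.
Applying both steps to "pvzvjminh": "vzvjminhp", then "pzvjminhv".
(Check on "sampler": → "amplers" → "smplera" ✓)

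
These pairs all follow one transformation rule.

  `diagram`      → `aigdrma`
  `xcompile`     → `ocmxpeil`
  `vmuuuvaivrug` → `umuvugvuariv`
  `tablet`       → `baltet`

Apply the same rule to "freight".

Each output is the input with this applied: move the first 2 characters to the end (rotate left by 2), then take characters alternately from the front and the back (1st, last, 2nd, 2nd-last, ...).
On "freight": the first step gives "eightfr", and the second then gives "erifgth".
(Check on "xcompile": → "ompilexc" → "ocmxpeil" ✓)

erifgth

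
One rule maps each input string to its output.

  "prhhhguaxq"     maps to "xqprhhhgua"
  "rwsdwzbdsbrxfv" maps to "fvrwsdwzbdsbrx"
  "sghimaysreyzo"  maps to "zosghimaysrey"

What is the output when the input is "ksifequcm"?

Rule — move the last 2 characters to the front (rotate right by 2).
For "ksifequcm" the result is "cmksifequ".

cmksifequ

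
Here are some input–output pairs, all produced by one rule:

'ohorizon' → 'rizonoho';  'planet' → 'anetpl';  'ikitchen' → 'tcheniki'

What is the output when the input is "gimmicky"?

mickygim

What's happening: swap the front and back halves of the string, then move the last character to the front.
On "gimmicky" that produces "mickygim".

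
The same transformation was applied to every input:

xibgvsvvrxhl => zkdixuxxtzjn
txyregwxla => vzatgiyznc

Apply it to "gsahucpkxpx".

The rule is to shift every letter 2 places forward in the alphabet (wrapping around).
For "gsahucpkxpx" the result is "iucjwermzrz".

iucjwermzrz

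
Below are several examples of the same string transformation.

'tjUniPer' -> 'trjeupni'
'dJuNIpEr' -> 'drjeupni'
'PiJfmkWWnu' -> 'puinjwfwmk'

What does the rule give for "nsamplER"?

nrsealmp

What's happening: take characters alternately from the front and the back (1st, last, 2nd, 2nd-last, ...), then convert every letter to lowercase.
For "nsamplER", step one produces "nRsEalmp"; step two turns that into "nrsealmp".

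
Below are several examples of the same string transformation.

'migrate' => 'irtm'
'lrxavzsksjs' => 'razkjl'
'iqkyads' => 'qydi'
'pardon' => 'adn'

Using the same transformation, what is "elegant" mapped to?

lgne

The rule is to move the first character to the end, then keep every other character starting from the first (positions 1st, 3rd, 5th, ...).
Applying both steps to "elegant": "legante", then "lgne".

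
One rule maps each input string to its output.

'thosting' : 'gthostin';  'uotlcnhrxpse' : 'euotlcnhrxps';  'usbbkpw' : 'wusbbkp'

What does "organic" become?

corgani

What's happening: move the last character to the front.
On "organic" that produces "corgani".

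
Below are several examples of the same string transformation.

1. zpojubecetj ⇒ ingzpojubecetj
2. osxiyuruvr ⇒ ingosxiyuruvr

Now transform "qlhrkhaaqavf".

The pattern: prepend "ing".
Applying that to "qlhrkhaaqavf" gives "ingqlhrkhaaqavf".

ingqlhrkhaaqavf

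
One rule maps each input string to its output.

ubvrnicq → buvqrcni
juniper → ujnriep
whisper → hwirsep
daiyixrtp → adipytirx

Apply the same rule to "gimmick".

In each case the input is transformed by: move the first character to the end, then take characters alternately from the front and the back (1st, last, 2nd, 2nd-last, ...).
"gimmick" → "immickg" → "igmkmci".

igmkmci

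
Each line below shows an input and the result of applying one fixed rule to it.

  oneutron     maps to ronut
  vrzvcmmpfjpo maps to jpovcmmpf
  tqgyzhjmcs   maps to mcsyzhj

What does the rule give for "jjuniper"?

Each output is the input with this applied: delete the first 3 characters, then move the last 3 characters to the front (rotate right by 3).
Applying both steps to "jjuniper": "niper", then "perni".
(Check on "tqgyzhjmcs": → "yzhjmcs" → "mcsyzhj" ✓)

perni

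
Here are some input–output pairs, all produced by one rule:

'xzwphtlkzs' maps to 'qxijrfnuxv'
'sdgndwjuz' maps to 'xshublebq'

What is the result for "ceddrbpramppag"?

eynnkypnzpbbca

In each case the input is transformed by: reverse the string, then shift every letter 2 places backward in the alphabet (wrapping around).
Doing the same to "ceddrbpramppag": "eynnkypnzpbbca".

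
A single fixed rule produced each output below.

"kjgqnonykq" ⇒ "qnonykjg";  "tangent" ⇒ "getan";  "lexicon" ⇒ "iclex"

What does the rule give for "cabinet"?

incab

Rule — delete the last 2 characters, then move the first 3 characters to the end (rotate left by 3).
"cabinet" → "cabin" → "incab".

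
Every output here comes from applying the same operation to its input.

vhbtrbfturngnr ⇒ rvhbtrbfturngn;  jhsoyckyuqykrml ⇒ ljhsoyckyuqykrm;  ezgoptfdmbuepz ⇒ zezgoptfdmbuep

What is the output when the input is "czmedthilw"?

What's happening: move the last character to the front.
On "czmedthilw" that produces "wczmedthil".

wczmedthil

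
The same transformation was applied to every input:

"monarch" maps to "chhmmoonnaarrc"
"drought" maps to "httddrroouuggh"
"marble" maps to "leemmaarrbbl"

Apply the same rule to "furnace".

In each case the input is transformed by: double every character, then move the last 3 characters to the front (rotate right by 3).
Working it through for "furnace": intermediate "ffuurrnnaaccee", final "ceeffuurrnnaac".

ceeffuurrnnaac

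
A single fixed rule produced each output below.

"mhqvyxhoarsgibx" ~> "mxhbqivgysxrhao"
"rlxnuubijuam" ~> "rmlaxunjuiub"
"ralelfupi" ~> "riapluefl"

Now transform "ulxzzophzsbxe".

In each case the input is transformed by: take characters alternately from the front and the back (1st, last, 2nd, 2nd-last, ...).
"ulxzzophzsbxe" → "uelxxbzszzohp".

uelxxbzszzohp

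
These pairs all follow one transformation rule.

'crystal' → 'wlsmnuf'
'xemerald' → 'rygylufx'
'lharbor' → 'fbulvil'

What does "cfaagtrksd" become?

What's happening: shift every letter 6 places backward in the alphabet (wrapping around).
Doing the same to "cfaagtrksd": "wzuuanlemx".

wzuuanlemx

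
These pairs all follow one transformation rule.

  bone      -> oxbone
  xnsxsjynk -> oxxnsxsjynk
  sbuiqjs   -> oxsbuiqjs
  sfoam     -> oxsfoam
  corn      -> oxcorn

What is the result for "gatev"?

oxgatev

Each output is the input with this applied: prepend "ox".
For "gatev" the result is "oxgatev".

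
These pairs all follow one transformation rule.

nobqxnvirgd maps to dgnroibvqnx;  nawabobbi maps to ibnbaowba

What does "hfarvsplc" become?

Each output is the input with this applied: move the last character to the front, then take characters alternately from the front and the back (1st, last, 2nd, 2nd-last, ...).
For "hfarvsplc", step one produces "chfarvspl"; step two turns that into "clhpfsavr".
(Check on "nobqxnvirgd": → "dnobqxnvirg" → "dgnroibvqnx" ✓)

clhpfsavr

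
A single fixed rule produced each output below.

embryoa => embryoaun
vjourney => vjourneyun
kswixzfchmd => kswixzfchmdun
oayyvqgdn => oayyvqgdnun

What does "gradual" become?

The pattern: append "un".
Applying that to "gradual" gives "gradualun".

gradualun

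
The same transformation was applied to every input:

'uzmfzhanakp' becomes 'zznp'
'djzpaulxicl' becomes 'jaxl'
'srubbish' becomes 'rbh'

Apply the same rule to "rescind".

ei

The rule is to keep one character in every 3, starting at position 2 (positions 2nd, 5th, 8th, ...).
For "rescind" the result is "ei".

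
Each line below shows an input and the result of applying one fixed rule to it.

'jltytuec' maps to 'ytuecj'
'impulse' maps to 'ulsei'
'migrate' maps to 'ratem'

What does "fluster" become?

sterf

The rule is to move the first character to the end, then delete the first 2 characters.
For "fluster", step one produces "lusterf"; step two turns that into "sterf".
(Check on "impulse": → "mpulsei" → "ulsei" ✓)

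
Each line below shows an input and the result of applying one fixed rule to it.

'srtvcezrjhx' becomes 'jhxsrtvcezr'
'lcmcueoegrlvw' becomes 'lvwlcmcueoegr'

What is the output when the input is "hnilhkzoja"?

ojahnilhkz

Each output is the input with this applied: move the last 3 characters to the front (rotate right by 3).
So "hnilhkzoja" becomes "ojahnilhkz".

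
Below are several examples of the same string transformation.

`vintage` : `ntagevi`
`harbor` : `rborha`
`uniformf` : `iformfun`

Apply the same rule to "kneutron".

Each output is the input with this applied: move the first 2 characters to the end (rotate left by 2).
So "kneutron" becomes "eutronkn".

eutronkn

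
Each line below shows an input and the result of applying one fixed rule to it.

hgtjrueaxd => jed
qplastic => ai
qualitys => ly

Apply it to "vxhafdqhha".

aqa

The rule is to delete the first character, then keep one character in every 3, starting at position 3 (positions 3rd, 6th, 9th, ...).
On "vxhafdqhha": the first step gives "xhafdqhha", and the second then gives "aqa".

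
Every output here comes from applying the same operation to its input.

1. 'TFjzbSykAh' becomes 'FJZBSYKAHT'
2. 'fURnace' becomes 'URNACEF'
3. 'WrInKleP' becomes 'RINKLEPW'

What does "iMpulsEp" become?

The pattern: move the first character to the end, then convert every letter to uppercase.
Starting from "iMpulsEp": after the first operation, "MpulsEpi"; after the second, "MPULSEPI".

MPULSEPI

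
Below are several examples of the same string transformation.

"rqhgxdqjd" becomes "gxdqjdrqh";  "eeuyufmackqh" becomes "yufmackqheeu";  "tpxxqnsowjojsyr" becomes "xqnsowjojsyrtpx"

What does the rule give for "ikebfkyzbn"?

bfkyzbnike

The rule is to move the first 3 characters to the end (rotate left by 3).
On "ikebfkyzbn" that produces "bfkyzbnike".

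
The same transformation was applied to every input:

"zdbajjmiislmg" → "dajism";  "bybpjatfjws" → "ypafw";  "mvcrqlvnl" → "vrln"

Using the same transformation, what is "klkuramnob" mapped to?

luanb

Looking at the pairs, the operation is to keep every other character starting from the second (positions 2nd, 4th, 6th, ...).
On "klkuramnob" that produces "luanb".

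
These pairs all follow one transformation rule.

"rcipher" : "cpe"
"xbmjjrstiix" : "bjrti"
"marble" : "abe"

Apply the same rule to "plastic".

The rule is to keep every other character starting from the second (positions 2nd, 4th, 6th, ...).
Doing the same to "plastic": "lsi".

lsi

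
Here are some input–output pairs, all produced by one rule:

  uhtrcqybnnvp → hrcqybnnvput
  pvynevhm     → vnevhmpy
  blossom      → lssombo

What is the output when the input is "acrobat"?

The rule is to move the first 2 characters to the end (rotate left by 2), then swap the first and last characters.
"acrobat" → "cobatar".

cobatar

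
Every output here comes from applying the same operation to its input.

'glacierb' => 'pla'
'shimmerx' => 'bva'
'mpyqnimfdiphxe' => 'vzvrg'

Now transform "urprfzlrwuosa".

daudj

The transformation: shift every letter 9 places forward in the alphabet (wrapping around), then keep one character in every 3, starting at position 1 (positions 1st, 4th, 7th, ...).
Applying both steps to "urprfzlrwuosa": "dayaoiuafdxbj", then "daudj".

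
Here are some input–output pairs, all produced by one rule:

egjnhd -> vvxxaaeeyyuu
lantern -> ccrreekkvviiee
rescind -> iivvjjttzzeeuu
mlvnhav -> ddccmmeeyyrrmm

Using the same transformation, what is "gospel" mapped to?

xxffjjggvvcc

Rule — double every character, then shift every letter 9 places backward in the alphabet (wrapping around).
On "gospel" that produces "xxffjjggvvcc".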